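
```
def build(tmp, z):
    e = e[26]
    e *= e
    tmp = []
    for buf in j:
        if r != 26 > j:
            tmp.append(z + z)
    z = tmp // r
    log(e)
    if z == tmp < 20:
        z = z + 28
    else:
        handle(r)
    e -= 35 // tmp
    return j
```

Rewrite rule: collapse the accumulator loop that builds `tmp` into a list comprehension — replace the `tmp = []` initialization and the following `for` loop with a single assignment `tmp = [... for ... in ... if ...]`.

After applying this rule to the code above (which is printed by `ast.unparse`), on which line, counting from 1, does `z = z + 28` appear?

8

Transformed code:
def build(tmp, z):
    e = e[26]
    e *= e
    tmp = [z + z for buf in j if r != 26 > j]
    z = tmp // r
    log(e)
    if z == tmp < 20:
        z = z + 28
    else:
        handle(r)
    e -= 35 // tmp
    return j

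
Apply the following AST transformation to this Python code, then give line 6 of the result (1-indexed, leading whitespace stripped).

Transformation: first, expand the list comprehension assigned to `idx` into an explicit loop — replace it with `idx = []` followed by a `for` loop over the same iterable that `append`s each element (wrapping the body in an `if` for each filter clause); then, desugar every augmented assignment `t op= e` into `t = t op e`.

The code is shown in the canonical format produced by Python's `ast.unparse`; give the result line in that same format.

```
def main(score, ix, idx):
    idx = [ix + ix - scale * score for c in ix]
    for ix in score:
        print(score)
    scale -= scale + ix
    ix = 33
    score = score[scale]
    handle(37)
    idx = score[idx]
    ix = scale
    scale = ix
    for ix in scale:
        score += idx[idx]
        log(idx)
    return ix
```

print(score)

Transformed code:
def main(score, ix, idx):
    idx = []
    for c in ix:
        idx.append(ix + ix - scale * score)
    for ix in score:
        print(score)
    scale = scale - (scale + ix)
    ix = 33
    score = score[scale]
    handle(37)
    idx = score[idx]
    ix = scale
    scale = ix
    for ix in scale:
        score = score + idx[idx]
        log(idx)
    return ix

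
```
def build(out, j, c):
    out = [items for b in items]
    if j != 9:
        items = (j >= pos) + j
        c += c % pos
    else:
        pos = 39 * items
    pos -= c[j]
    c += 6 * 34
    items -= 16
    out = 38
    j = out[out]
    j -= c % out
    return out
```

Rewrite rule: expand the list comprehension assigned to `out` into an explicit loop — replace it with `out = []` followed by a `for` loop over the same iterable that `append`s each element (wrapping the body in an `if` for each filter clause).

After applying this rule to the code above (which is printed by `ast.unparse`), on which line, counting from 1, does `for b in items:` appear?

3

Transformed code:
def build(out, j, c):
    out = []
    for b in items:
        out.append(items)
    if j != 9:
        items = (j >= pos) + j
        c += c % pos
    else:
        pos = 39 * items
    pos -= c[j]
    c += 6 * 34
    items -= 16
    out = 38
    j = out[out]
    j -= c % out
    return out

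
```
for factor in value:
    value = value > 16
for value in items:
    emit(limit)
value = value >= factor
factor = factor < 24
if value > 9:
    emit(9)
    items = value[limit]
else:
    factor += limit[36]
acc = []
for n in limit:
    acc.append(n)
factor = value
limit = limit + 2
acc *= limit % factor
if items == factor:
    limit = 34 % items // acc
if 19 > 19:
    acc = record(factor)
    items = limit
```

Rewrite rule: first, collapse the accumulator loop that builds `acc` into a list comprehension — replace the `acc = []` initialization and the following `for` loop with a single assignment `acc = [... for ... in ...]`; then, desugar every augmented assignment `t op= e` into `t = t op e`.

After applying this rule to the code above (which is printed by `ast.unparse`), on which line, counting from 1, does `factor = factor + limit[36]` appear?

11

Transformed code:
for factor in value:
    value = value > 16
for value in items:
    emit(limit)
value = value >= factor
factor = factor < 24
if value > 9:
    emit(9)
    items = value[limit]
else:
    factor = factor + limit[36]
acc = [n for n in limit]
factor = value
limit = limit + 2
acc = acc * (limit % factor)
if items == factor:
    limit = 34 % items // acc
if 19 > 19:
    acc = record(factor)
    items = limit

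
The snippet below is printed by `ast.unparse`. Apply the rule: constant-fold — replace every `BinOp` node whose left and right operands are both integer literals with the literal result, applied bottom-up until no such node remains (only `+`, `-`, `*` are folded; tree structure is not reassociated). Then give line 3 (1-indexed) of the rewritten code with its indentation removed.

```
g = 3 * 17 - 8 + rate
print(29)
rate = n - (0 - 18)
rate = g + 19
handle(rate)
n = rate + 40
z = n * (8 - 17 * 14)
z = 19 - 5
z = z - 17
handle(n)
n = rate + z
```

Transformed code:
g = 43 + rate
print(29)
rate = n - -18
rate = g + 19
handle(rate)
n = rate + 40
z = n * -230
z = 14
z = z - 17
handle(n)
n = rate + z

rate = n - -18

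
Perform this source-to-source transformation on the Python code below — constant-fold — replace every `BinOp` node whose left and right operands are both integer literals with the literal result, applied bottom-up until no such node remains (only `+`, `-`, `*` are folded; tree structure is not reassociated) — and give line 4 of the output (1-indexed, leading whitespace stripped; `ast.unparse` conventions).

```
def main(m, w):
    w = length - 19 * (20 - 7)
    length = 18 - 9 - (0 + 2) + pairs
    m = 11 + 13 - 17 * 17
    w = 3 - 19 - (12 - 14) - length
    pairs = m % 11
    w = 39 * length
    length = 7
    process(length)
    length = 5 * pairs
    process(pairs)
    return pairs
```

Transformed code:
def main(m, w):
    w = length - 247
    length = 7 + pairs
    m = -265
    w = -14 - length
    pairs = m % 11
    w = 39 * length
    length = 7
    process(length)
    length = 5 * pairs
    process(pairs)
    return pairs

m = -265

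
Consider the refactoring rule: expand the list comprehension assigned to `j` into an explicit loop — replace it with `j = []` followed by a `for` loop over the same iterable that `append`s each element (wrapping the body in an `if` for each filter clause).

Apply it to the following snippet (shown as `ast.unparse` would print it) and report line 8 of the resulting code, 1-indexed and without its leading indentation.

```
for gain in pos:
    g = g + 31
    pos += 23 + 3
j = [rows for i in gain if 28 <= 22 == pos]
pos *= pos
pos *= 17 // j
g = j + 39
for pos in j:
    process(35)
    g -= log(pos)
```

pos *= pos

Transformed code:
for gain in pos:
    g = g + 31
    pos += 23 + 3
j = []
for i in gain:
    if 28 <= 22 == pos:
        j.append(rows)
pos *= pos
pos *= 17 // j
g = j + 39
for pos in j:
    process(35)
    g -= log(pos)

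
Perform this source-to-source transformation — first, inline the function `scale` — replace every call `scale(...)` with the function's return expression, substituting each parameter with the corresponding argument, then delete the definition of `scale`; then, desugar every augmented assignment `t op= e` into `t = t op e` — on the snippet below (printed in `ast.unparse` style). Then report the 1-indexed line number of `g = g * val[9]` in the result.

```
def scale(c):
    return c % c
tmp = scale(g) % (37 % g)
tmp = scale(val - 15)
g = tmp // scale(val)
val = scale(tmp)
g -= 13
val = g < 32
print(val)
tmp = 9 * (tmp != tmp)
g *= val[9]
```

Transformed code:
tmp = g % g % (37 % g)
tmp = (val - 15) % (val - 15)
g = tmp // (val % val)
val = tmp % tmp
g = g - 13
val = g < 32
print(val)
tmp = 9 * (tmp != tmp)
g = g * val[9]

9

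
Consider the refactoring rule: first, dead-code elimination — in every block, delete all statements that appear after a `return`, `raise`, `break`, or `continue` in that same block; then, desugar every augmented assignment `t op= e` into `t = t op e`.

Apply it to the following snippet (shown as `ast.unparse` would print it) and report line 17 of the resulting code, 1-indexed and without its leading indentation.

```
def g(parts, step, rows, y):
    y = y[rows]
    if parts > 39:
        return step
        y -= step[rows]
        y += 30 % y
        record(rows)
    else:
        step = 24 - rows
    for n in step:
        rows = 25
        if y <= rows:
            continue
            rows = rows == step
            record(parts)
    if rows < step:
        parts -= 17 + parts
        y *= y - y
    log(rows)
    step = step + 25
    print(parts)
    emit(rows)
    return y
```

Transformed code:
def g(parts, step, rows, y):
    y = y[rows]
    if parts > 39:
        return step
    else:
        step = 24 - rows
    for n in step:
        rows = 25
        if y <= rows:
            continue
    if rows < step:
        parts = parts - (17 + parts)
        y = y * (y - y)
    log(rows)
    step = step + 25
    print(parts)
    emit(rows)
    return y

emit(rows)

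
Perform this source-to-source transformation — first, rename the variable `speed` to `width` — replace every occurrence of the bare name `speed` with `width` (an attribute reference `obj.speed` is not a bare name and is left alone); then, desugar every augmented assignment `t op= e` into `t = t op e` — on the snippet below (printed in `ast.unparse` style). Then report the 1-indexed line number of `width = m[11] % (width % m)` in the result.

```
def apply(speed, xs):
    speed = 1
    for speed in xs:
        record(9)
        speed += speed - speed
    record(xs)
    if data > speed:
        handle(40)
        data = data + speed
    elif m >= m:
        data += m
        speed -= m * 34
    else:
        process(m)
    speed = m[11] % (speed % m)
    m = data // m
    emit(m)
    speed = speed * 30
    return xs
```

Transformed code:
def apply(width, xs):
    width = 1
    for width in xs:
        record(9)
        width = width + (width - width)
    record(xs)
    if data > width:
        handle(40)
        data = data + width
    elif m >= m:
        data = data + m
        width = width - m * 34
    else:
        process(m)
    width = m[11] % (width % m)
    m = data // m
    emit(m)
    width = width * 30
    return xs

15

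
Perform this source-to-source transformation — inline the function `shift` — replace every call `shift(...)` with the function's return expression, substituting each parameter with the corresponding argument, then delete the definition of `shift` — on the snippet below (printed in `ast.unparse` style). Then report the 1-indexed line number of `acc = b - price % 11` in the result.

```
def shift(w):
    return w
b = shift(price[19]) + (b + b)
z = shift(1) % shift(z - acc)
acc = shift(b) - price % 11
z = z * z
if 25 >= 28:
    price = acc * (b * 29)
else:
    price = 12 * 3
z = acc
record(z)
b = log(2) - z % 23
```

3

Transformed code:
b = price[19] + (b + b)
z = 1 % (z - acc)
acc = b - price % 11
z = z * z
if 25 >= 28:
    price = acc * (b * 29)
else:
    price = 12 * 3
z = acc
record(z)
b = log(2) - z % 23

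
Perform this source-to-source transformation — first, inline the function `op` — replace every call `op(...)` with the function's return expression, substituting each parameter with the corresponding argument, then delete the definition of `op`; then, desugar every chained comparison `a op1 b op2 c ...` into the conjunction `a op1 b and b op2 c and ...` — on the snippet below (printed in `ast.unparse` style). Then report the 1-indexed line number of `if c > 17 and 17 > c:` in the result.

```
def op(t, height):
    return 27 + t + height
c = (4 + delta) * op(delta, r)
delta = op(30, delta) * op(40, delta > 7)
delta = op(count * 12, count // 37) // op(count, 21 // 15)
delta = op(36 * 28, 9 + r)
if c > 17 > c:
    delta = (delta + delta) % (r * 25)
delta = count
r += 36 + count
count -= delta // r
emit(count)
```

5

Transformed code:
c = (4 + delta) * (27 + delta + r)
delta = (27 + 30 + delta) * (27 + 40 + (delta > 7))
delta = (27 + count * 12 + count // 37) // (27 + count + 21 // 15)
delta = 27 + 36 * 28 + (9 + r)
if c > 17 and 17 > c:
    delta = (delta + delta) % (r * 25)
delta = count
r += 36 + count
count -= delta // r
emit(count)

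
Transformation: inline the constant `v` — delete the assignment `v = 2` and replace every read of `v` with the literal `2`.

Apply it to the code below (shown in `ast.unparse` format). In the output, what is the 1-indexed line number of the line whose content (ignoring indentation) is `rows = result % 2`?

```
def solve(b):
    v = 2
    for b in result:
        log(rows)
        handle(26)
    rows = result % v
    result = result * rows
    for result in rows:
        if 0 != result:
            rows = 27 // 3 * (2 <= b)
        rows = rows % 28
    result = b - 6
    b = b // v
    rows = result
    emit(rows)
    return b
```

Transformed code:
def solve(b):
    for b in result:
        log(rows)
        handle(26)
    rows = result % 2
    result = result * rows
    for result in rows:
        if 0 != result:
            rows = 27 // 3 * (2 <= b)
        rows = rows % 28
    result = b - 6
    b = b // 2
    rows = result
    emit(rows)
    return b

5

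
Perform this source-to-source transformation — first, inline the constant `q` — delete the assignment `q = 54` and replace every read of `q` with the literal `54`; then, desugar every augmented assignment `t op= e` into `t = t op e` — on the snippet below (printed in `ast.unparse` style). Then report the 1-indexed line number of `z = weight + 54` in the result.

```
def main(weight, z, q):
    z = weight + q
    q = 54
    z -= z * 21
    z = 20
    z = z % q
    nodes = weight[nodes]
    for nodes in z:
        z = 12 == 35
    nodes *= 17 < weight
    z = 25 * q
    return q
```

Transformed code:
def main(weight, z, q):
    z = weight + 54
    z = z - z * 21
    z = 20
    z = z % 54
    nodes = weight[nodes]
    for nodes in z:
        z = 12 == 35
    nodes = nodes * (17 < weight)
    z = 25 * 54
    return 54

2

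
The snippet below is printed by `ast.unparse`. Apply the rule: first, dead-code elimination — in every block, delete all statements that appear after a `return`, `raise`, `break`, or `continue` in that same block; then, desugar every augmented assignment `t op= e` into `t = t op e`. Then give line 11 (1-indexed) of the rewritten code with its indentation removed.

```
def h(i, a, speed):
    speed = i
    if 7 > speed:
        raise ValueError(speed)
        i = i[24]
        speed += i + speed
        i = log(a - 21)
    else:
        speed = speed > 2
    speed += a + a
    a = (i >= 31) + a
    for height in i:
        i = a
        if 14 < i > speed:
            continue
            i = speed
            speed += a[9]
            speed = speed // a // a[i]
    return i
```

Transformed code:
def h(i, a, speed):
    speed = i
    if 7 > speed:
        raise ValueError(speed)
    else:
        speed = speed > 2
    speed = speed + (a + a)
    a = (i >= 31) + a
    for height in i:
        i = a
        if 14 < i > speed:
            continue
    return i

if 14 < i > speed:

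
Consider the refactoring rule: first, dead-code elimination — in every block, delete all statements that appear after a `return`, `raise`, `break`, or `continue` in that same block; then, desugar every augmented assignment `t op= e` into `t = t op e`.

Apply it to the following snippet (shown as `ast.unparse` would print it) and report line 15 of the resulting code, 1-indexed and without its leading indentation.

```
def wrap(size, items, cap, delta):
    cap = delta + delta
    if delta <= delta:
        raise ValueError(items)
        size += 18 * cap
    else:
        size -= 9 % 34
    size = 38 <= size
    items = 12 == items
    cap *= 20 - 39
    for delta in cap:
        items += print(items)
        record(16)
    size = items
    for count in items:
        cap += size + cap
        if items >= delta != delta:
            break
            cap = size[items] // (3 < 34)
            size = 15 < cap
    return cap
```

Transformed code:
def wrap(size, items, cap, delta):
    cap = delta + delta
    if delta <= delta:
        raise ValueError(items)
    else:
        size = size - 9 % 34
    size = 38 <= size
    items = 12 == items
    cap = cap * (20 - 39)
    for delta in cap:
        items = items + print(items)
        record(16)
    size = items
    for count in items:
        cap = cap + (size + cap)
        if items >= delta != delta:
            break
    return cap

cap = cap + (size + cap)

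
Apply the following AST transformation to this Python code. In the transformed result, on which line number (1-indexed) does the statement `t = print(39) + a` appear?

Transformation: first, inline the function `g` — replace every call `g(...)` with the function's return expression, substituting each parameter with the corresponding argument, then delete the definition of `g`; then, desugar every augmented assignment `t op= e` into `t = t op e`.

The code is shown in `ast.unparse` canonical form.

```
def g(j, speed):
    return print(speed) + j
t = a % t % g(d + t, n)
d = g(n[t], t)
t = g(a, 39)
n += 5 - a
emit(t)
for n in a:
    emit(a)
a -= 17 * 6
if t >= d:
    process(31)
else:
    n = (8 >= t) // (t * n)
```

3

Transformed code:
t = a % t % (print(n) + (d + t))
d = print(t) + n[t]
t = print(39) + a
n = n + (5 - a)
emit(t)
for n in a:
    emit(a)
a = a - 17 * 6
if t >= d:
    process(31)
else:
    n = (8 >= t) // (t * n)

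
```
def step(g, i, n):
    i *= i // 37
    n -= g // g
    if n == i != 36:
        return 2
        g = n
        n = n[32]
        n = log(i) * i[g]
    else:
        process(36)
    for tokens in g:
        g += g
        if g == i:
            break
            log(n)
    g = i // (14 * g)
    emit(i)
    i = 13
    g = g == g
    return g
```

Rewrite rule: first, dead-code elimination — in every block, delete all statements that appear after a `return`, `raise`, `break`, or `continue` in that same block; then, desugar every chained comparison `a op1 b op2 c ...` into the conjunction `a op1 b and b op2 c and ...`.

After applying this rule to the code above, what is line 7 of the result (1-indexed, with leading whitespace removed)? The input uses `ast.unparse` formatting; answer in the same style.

Transformed code:
def step(g, i, n):
    i *= i // 37
    n -= g // g
    if n == i and i != 36:
        return 2
    else:
        process(36)
    for tokens in g:
        g += g
        if g == i:
            break
    g = i // (14 * g)
    emit(i)
    i = 13
    g = g == g
    return g

process(36)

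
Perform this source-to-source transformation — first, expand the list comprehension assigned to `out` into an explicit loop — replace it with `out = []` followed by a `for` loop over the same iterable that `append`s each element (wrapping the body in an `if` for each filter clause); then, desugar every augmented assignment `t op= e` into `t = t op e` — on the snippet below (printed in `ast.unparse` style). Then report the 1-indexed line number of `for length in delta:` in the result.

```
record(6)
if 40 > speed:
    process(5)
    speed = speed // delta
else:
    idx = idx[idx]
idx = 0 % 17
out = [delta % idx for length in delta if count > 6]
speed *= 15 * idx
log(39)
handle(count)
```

Transformed code:
record(6)
if 40 > speed:
    process(5)
    speed = speed // delta
else:
    idx = idx[idx]
idx = 0 % 17
out = []
for length in delta:
    if count > 6:
        out.append(delta % idx)
speed = speed * (15 * idx)
log(39)
handle(count)

9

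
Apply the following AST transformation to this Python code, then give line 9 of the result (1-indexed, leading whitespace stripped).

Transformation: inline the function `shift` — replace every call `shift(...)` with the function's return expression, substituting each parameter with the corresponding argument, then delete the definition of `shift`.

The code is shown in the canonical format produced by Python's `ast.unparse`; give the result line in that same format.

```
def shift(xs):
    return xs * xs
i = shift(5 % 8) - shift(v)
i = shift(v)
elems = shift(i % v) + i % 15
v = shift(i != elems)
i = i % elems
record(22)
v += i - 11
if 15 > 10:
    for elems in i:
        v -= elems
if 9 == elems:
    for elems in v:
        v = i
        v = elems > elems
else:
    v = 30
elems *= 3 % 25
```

Transformed code:
i = 5 % 8 * (5 % 8) - v * v
i = v * v
elems = i % v * (i % v) + i % 15
v = (i != elems) * (i != elems)
i = i % elems
record(22)
v += i - 11
if 15 > 10:
    for elems in i:
        v -= elems
if 9 == elems:
    for elems in v:
        v = i
        v = elems > elems
else:
    v = 30
elems *= 3 % 25

for elems in i:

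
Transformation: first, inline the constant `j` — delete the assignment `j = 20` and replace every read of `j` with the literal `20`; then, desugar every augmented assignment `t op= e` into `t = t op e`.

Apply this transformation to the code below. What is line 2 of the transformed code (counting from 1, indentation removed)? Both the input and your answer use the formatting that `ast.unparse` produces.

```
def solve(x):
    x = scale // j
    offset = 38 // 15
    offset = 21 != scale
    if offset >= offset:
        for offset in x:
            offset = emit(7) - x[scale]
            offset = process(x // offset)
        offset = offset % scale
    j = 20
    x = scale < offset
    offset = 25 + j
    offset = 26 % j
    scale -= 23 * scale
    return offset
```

x = scale // 20

Transformed code:
def solve(x):
    x = scale // 20
    offset = 38 // 15
    offset = 21 != scale
    if offset >= offset:
        for offset in x:
            offset = emit(7) - x[scale]
            offset = process(x // offset)
        offset = offset % scale
    x = scale < offset
    offset = 25 + 20
    offset = 26 % 20
    scale = scale - 23 * scale
    return offset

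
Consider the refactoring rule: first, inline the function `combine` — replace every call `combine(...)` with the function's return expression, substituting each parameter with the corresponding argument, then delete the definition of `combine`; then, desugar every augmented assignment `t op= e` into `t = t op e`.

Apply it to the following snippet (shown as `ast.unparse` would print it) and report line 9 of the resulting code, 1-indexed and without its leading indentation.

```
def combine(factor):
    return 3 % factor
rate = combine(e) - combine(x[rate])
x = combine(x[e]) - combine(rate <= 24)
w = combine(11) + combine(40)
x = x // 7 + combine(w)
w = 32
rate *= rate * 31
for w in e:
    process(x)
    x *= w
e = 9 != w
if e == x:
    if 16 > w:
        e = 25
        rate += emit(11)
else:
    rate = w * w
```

Transformed code:
rate = 3 % e - 3 % x[rate]
x = 3 % x[e] - 3 % (rate <= 24)
w = 3 % 11 + 3 % 40
x = x // 7 + 3 % w
w = 32
rate = rate * (rate * 31)
for w in e:
    process(x)
    x = x * w
e = 9 != w
if e == x:
    if 16 > w:
        e = 25
        rate = rate + emit(11)
else:
    rate = w * w

x = x * w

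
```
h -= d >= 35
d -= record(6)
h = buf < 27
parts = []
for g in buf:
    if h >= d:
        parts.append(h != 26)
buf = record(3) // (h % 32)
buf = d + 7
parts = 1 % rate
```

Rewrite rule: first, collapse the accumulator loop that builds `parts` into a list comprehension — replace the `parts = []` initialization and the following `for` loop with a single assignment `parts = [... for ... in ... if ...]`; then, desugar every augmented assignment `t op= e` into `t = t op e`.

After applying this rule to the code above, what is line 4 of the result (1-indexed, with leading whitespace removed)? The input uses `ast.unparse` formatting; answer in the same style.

Transformed code:
h = h - (d >= 35)
d = d - record(6)
h = buf < 27
parts = [h != 26 for g in buf if h >= d]
buf = record(3) // (h % 32)
buf = d + 7
parts = 1 % rate

parts = [h != 26 for g in buf if h >= d]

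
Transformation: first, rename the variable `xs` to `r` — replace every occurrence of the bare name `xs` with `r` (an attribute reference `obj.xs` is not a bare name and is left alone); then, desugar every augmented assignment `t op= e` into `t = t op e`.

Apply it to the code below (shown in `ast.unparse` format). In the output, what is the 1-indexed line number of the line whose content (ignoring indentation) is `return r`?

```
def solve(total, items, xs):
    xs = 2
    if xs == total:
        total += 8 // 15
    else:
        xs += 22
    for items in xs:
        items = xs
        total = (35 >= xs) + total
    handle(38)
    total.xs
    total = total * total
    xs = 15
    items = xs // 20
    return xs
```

15

Transformed code:
def solve(total, items, r):
    r = 2
    if r == total:
        total = total + 8 // 15
    else:
        r = r + 22
    for items in r:
        items = r
        total = (35 >= r) + total
    handle(38)
    total.xs
    total = total * total
    r = 15
    items = r // 20
    return r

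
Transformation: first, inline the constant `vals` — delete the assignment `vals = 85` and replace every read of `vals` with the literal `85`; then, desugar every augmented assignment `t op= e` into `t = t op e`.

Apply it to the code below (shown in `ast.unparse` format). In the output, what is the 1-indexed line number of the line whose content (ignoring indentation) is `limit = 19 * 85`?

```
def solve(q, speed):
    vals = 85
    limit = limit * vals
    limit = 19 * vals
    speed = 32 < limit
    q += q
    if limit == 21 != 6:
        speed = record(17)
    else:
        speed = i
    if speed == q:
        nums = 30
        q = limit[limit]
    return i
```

3

Transformed code:
def solve(q, speed):
    limit = limit * 85
    limit = 19 * 85
    speed = 32 < limit
    q = q + q
    if limit == 21 != 6:
        speed = record(17)
    else:
        speed = i
    if speed == q:
        nums = 30
        q = limit[limit]
    return i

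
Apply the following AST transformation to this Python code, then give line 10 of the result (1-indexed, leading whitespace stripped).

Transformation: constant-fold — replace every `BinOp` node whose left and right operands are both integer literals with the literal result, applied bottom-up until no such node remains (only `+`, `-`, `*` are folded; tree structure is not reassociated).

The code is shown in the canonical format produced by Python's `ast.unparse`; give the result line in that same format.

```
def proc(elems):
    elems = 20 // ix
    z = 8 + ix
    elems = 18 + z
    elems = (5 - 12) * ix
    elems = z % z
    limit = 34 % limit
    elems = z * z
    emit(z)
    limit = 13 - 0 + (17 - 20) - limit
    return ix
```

limit = 10 - limit

Transformed code:
def proc(elems):
    elems = 20 // ix
    z = 8 + ix
    elems = 18 + z
    elems = -7 * ix
    elems = z % z
    limit = 34 % limit
    elems = z * z
    emit(z)
    limit = 10 - limit
    return ix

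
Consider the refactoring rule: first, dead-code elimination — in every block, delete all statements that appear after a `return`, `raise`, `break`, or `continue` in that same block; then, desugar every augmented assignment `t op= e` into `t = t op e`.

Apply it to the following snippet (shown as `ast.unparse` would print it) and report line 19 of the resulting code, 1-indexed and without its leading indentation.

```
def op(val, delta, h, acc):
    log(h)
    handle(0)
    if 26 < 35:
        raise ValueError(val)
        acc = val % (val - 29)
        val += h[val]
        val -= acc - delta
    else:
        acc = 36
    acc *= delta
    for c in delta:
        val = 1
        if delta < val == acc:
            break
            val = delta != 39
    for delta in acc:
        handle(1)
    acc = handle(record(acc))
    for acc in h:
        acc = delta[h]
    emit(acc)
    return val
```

return val

Transformed code:
def op(val, delta, h, acc):
    log(h)
    handle(0)
    if 26 < 35:
        raise ValueError(val)
    else:
        acc = 36
    acc = acc * delta
    for c in delta:
        val = 1
        if delta < val == acc:
            break
    for delta in acc:
        handle(1)
    acc = handle(record(acc))
    for acc in h:
        acc = delta[h]
    emit(acc)
    return val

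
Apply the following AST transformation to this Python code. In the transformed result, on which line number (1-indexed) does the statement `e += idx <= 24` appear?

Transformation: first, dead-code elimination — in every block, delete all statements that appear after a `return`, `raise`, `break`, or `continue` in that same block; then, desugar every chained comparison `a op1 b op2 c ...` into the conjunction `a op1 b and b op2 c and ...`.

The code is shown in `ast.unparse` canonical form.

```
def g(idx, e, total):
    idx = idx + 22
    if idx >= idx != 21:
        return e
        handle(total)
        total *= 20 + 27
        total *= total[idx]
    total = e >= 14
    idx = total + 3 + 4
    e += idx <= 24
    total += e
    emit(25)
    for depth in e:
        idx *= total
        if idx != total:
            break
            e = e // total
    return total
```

7

Transformed code:
def g(idx, e, total):
    idx = idx + 22
    if idx >= idx and idx != 21:
        return e
    total = e >= 14
    idx = total + 3 + 4
    e += idx <= 24
    total += e
    emit(25)
    for depth in e:
        idx *= total
        if idx != total:
            break
    return total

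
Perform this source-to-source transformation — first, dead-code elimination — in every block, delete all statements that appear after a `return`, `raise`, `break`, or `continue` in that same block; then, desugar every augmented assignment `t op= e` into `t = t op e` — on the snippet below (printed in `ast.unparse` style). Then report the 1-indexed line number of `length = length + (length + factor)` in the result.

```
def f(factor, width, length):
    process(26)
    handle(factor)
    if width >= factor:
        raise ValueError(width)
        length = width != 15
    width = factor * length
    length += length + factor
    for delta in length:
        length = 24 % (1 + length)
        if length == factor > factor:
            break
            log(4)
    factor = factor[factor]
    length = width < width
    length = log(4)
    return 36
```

7

Transformed code:
def f(factor, width, length):
    process(26)
    handle(factor)
    if width >= factor:
        raise ValueError(width)
    width = factor * length
    length = length + (length + factor)
    for delta in length:
        length = 24 % (1 + length)
        if length == factor > factor:
            break
    factor = factor[factor]
    length = width < width
    length = log(4)
    return 36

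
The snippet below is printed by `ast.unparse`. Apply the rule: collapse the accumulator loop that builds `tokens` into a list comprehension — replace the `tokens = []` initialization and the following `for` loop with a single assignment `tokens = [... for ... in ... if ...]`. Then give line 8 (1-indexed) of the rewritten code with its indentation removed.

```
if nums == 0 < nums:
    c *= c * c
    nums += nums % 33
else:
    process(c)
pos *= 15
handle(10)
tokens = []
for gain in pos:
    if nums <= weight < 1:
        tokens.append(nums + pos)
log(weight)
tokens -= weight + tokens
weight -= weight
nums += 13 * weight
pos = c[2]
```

Transformed code:
if nums == 0 < nums:
    c *= c * c
    nums += nums % 33
else:
    process(c)
pos *= 15
handle(10)
tokens = [nums + pos for gain in pos if nums <= weight < 1]
log(weight)
tokens -= weight + tokens
weight -= weight
nums += 13 * weight
pos = c[2]

tokens = [nums + pos for gain in pos if nums <= weight < 1]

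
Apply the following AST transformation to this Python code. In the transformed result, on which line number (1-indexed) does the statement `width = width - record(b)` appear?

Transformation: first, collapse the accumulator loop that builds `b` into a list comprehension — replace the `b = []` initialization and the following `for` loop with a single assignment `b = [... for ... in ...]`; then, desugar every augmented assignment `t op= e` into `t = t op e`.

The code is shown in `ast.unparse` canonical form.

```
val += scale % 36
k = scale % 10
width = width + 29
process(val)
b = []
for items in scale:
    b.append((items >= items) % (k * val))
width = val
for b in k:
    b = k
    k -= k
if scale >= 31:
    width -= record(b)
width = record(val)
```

11

Transformed code:
val = val + scale % 36
k = scale % 10
width = width + 29
process(val)
b = [(items >= items) % (k * val) for items in scale]
width = val
for b in k:
    b = k
    k = k - k
if scale >= 31:
    width = width - record(b)
width = record(val)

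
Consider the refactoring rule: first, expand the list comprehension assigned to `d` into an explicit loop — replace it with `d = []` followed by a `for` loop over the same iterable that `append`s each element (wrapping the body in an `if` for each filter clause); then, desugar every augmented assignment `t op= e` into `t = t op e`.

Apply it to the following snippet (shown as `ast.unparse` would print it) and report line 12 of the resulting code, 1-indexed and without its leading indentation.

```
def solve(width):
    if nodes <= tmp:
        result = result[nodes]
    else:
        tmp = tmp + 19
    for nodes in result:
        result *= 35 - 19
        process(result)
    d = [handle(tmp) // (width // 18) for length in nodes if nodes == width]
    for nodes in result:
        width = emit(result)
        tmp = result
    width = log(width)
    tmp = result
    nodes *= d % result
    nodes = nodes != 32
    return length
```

Transformed code:
def solve(width):
    if nodes <= tmp:
        result = result[nodes]
    else:
        tmp = tmp + 19
    for nodes in result:
        result = result * (35 - 19)
        process(result)
    d = []
    for length in nodes:
        if nodes == width:
            d.append(handle(tmp) // (width // 18))
    for nodes in result:
        width = emit(result)
        tmp = result
    width = log(width)
    tmp = result
    nodes = nodes * (d % result)
    nodes = nodes != 32
    return length

d.append(handle(tmp) // (width // 18))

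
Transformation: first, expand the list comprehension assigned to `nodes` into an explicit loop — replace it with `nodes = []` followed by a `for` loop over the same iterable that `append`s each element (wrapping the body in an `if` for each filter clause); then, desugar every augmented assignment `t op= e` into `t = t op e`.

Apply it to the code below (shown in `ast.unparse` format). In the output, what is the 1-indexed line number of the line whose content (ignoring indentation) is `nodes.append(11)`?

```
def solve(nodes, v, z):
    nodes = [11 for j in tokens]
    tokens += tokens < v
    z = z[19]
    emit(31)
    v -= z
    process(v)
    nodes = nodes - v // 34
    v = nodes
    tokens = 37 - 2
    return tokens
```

4

Transformed code:
def solve(nodes, v, z):
    nodes = []
    for j in tokens:
        nodes.append(11)
    tokens = tokens + (tokens < v)
    z = z[19]
    emit(31)
    v = v - z
    process(v)
    nodes = nodes - v // 34
    v = nodes
    tokens = 37 - 2
    return tokens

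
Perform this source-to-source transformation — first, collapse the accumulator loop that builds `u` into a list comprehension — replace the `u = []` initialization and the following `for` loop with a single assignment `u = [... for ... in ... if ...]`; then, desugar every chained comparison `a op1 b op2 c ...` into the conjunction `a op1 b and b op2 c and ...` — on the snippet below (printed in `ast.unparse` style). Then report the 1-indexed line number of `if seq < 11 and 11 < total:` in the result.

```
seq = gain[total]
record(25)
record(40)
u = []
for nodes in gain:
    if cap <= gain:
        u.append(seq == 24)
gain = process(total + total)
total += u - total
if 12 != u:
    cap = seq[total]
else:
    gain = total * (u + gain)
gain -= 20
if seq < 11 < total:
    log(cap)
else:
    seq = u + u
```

12

Transformed code:
seq = gain[total]
record(25)
record(40)
u = [seq == 24 for nodes in gain if cap <= gain]
gain = process(total + total)
total += u - total
if 12 != u:
    cap = seq[total]
else:
    gain = total * (u + gain)
gain -= 20
if seq < 11 and 11 < total:
    log(cap)
else:
    seq = u + u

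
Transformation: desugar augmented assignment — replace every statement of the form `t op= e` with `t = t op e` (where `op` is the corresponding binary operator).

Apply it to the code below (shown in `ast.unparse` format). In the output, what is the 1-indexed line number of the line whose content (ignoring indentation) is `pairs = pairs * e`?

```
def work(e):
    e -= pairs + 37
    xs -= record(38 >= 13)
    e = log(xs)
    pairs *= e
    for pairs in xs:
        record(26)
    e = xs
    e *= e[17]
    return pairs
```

Transformed code:
def work(e):
    e = e - (pairs + 37)
    xs = xs - record(38 >= 13)
    e = log(xs)
    pairs = pairs * e
    for pairs in xs:
        record(26)
    e = xs
    e = e * e[17]
    return pairs

5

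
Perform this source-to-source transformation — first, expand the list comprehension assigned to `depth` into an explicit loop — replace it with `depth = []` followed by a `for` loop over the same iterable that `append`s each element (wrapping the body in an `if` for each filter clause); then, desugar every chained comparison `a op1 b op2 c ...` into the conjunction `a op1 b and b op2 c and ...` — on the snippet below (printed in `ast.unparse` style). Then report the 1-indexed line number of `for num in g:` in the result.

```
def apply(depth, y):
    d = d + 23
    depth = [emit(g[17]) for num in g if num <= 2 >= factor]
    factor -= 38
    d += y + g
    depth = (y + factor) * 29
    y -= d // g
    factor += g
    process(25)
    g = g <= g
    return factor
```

4

Transformed code:
def apply(depth, y):
    d = d + 23
    depth = []
    for num in g:
        if num <= 2 and 2 >= factor:
            depth.append(emit(g[17]))
    factor -= 38
    d += y + g
    depth = (y + factor) * 29
    y -= d // g
    factor += g
    process(25)
    g = g <= g
    return factor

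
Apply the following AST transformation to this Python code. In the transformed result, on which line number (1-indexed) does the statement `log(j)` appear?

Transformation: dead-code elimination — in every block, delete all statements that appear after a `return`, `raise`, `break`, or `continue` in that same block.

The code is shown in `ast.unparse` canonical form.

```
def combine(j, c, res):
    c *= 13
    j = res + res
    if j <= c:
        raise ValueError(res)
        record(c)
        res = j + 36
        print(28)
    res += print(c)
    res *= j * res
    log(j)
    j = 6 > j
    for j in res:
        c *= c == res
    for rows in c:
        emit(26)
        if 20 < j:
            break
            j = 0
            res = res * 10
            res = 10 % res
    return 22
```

Transformed code:
def combine(j, c, res):
    c *= 13
    j = res + res
    if j <= c:
        raise ValueError(res)
    res += print(c)
    res *= j * res
    log(j)
    j = 6 > j
    for j in res:
        c *= c == res
    for rows in c:
        emit(26)
        if 20 < j:
            break
    return 22

8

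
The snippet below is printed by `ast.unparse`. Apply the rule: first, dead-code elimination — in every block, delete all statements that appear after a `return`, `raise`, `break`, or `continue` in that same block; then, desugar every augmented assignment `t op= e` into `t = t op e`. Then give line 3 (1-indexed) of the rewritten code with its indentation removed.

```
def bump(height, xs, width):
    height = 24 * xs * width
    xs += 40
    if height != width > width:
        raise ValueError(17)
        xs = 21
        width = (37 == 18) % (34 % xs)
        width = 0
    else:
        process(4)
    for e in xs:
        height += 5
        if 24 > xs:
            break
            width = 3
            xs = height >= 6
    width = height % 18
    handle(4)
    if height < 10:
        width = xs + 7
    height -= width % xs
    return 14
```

Transformed code:
def bump(height, xs, width):
    height = 24 * xs * width
    xs = xs + 40
    if height != width > width:
        raise ValueError(17)
    else:
        process(4)
    for e in xs:
        height = height + 5
        if 24 > xs:
            break
    width = height % 18
    handle(4)
    if height < 10:
        width = xs + 7
    height = height - width % xs
    return 14

xs = xs + 40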